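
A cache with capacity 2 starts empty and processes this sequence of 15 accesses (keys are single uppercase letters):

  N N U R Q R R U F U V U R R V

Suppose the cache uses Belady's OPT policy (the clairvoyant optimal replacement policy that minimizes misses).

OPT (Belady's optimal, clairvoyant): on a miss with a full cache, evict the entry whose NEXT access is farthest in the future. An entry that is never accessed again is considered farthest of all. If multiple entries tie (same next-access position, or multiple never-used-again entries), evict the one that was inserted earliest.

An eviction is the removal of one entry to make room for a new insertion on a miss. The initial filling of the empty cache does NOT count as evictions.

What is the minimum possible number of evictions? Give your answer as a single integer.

Answer: 6

Derivation:
OPT (Belady) simulation (capacity=2):
  1. access N: MISS. Cache: [N]
  2. access N: HIT. Next use of N: never. Cache: [N]
  3. access U: MISS. Cache: [N U]
  4. access R: MISS, evict N (next use: never). Cache: [U R]
  5. access Q: MISS, evict U (next use: step 8). Cache: [R Q]
  6. access R: HIT. Next use of R: step 7. Cache: [R Q]
  7. access R: HIT. Next use of R: step 13. Cache: [R Q]
  8. access U: MISS, evict Q (next use: never). Cache: [R U]
  9. access F: MISS, evict R (next use: step 13). Cache: [U F]
  10. access U: HIT. Next use of U: step 12. Cache: [U F]
  11. access V: MISS, evict F (next use: never). Cache: [U V]
  12. access U: HIT. Next use of U: never. Cache: [U V]
  13. access R: MISS, evict U (next use: never). Cache: [V R]
  14. access R: HIT. Next use of R: never. Cache: [V R]
  15. access V: HIT. Next use of V: never. Cache: [V R]
Total: 7 hits, 8 misses, 6 evictions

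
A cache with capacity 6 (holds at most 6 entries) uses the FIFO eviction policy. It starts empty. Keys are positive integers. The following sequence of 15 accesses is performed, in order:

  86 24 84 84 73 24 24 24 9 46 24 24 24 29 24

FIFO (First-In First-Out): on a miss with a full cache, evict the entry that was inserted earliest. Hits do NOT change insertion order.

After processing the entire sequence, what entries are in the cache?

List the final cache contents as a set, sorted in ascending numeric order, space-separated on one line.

Answer: 9 24 29 46 73 84

Derivation:
FIFO simulation (capacity=6):
  1. access 86: MISS. Cache (old->new): [86]
  2. access 24: MISS. Cache (old->new): [86 24]
  3. access 84: MISS. Cache (old->new): [86 24 84]
  4. access 84: HIT. Cache (old->new): [86 24 84]
  5. access 73: MISS. Cache (old->new): [86 24 84 73]
  6. access 24: HIT. Cache (old->new): [86 24 84 73]
  7. access 24: HIT. Cache (old->new): [86 24 84 73]
  8. access 24: HIT. Cache (old->new): [86 24 84 73]
  9. access 9: MISS. Cache (old->new): [86 24 84 73 9]
  10. access 46: MISS. Cache (old->new): [86 24 84 73 9 46]
  11. access 24: HIT. Cache (old->new): [86 24 84 73 9 46]
  12. access 24: HIT. Cache (old->new): [86 24 84 73 9 46]
  13. access 24: HIT. Cache (old->new): [86 24 84 73 9 46]
  14. access 29: MISS, evict 86. Cache (old->new): [24 84 73 9 46 29]
  15. access 24: HIT. Cache (old->new): [24 84 73 9 46 29]
Total: 8 hits, 7 misses, 1 evictions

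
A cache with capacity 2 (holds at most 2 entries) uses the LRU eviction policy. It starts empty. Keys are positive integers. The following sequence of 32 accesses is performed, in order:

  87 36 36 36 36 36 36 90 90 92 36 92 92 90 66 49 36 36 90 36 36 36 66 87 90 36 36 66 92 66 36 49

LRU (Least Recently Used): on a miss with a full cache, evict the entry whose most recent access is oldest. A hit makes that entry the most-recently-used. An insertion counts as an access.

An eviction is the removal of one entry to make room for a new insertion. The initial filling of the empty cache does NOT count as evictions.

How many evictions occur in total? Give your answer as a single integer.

Answer: 16

Derivation:
LRU simulation (capacity=2):
  1. access 87: MISS. Cache (LRU->MRU): [87]
  2. access 36: MISS. Cache (LRU->MRU): [87 36]
  3. access 36: HIT. Cache (LRU->MRU): [87 36]
  4. access 36: HIT. Cache (LRU->MRU): [87 36]
  5. access 36: HIT. Cache (LRU->MRU): [87 36]
  6. access 36: HIT. Cache (LRU->MRU): [87 36]
  7. access 36: HIT. Cache (LRU->MRU): [87 36]
  8. access 90: MISS, evict 87. Cache (LRU->MRU): [36 90]
  9. access 90: HIT. Cache (LRU->MRU): [36 90]
  10. access 92: MISS, evict 36. Cache (LRU->MRU): [90 92]
  11. access 36: MISS, evict 90. Cache (LRU->MRU): [92 36]
  12. access 92: HIT. Cache (LRU->MRU): [36 92]
  13. access 92: HIT. Cache (LRU->MRU): [36 92]
  14. access 90: MISS, evict 36. Cache (LRU->MRU): [92 90]
  15. access 66: MISS, evict 92. Cache (LRU->MRU): [90 66]
  16. access 49: MISS, evict 90. Cache (LRU->MRU): [66 49]
  17. access 36: MISS, evict 66. Cache (LRU->MRU): [49 36]
  18. access 36: HIT. Cache (LRU->MRU): [49 36]
  19. access 90: MISS, evict 49. Cache (LRU->MRU): [36 90]
  20. access 36: HIT. Cache (LRU->MRU): [90 36]
  21. access 36: HIT. Cache (LRU->MRU): [90 36]
  22. access 36: HIT. Cache (LRU->MRU): [90 36]
  23. access 66: MISS, evict 90. Cache (LRU->MRU): [36 66]
  24. access 87: MISS, evict 36. Cache (LRU->MRU): [66 87]
  25. access 90: MISS, evict 66. Cache (LRU->MRU): [87 90]
  26. access 36: MISS, evict 87. Cache (LRU->MRU): [90 36]
  27. access 36: HIT. Cache (LRU->MRU): [90 36]
  28. access 66: MISS, evict 90. Cache (LRU->MRU): [36 66]
  29. access 92: MISS, evict 36. Cache (LRU->MRU): [66 92]
  30. access 66: HIT. Cache (LRU->MRU): [92 66]
  31. access 36: MISS, evict 92. Cache (LRU->MRU): [66 36]
  32. access 49: MISS, evict 66. Cache (LRU->MRU): [36 49]
Total: 14 hits, 18 misses, 16 evictions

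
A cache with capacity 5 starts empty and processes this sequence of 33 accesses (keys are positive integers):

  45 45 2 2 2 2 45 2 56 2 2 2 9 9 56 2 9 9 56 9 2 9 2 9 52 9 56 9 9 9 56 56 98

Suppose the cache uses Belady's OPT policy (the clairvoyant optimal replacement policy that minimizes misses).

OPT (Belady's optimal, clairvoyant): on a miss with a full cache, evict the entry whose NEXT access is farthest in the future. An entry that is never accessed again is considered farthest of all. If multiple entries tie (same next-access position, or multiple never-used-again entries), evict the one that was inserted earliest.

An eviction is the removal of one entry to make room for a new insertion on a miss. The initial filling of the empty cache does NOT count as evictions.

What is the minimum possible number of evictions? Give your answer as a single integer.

Answer: 1

Derivation:
OPT (Belady) simulation (capacity=5):
  1. access 45: MISS. Cache: [45]
  2. access 45: HIT. Next use of 45: step 7. Cache: [45]
  3. access 2: MISS. Cache: [45 2]
  4. access 2: HIT. Next use of 2: step 5. Cache: [45 2]
  5. access 2: HIT. Next use of 2: step 6. Cache: [45 2]
  6. access 2: HIT. Next use of 2: step 8. Cache: [45 2]
  7. access 45: HIT. Next use of 45: never. Cache: [45 2]
  8. access 2: HIT. Next use of 2: step 10. Cache: [45 2]
  9. access 56: MISS. Cache: [45 2 56]
  10. access 2: HIT. Next use of 2: step 11. Cache: [45 2 56]
  11. access 2: HIT. Next use of 2: step 12. Cache: [45 2 56]
  12. access 2: HIT. Next use of 2: step 16. Cache: [45 2 56]
  13. access 9: MISS. Cache: [45 2 56 9]
  14. access 9: HIT. Next use of 9: step 17. Cache: [45 2 56 9]
  15. access 56: HIT. Next use of 56: step 19. Cache: [45 2 56 9]
  16. access 2: HIT. Next use of 2: step 21. Cache: [45 2 56 9]
  17. access 9: HIT. Next use of 9: step 18. Cache: [45 2 56 9]
  18. access 9: HIT. Next use of 9: step 20. Cache: [45 2 56 9]
  19. access 56: HIT. Next use of 56: step 27. Cache: [45 2 56 9]
  20. access 9: HIT. Next use of 9: step 22. Cache: [45 2 56 9]
  21. access 2: HIT. Next use of 2: step 23. Cache: [45 2 56 9]
  22. access 9: HIT. Next use of 9: step 24. Cache: [45 2 56 9]
  23. access 2: HIT. Next use of 2: never. Cache: [45 2 56 9]
  24. access 9: HIT. Next use of 9: step 26. Cache: [45 2 56 9]
  25. access 52: MISS. Cache: [45 2 56 9 52]
  26. access 9: HIT. Next use of 9: step 28. Cache: [45 2 56 9 52]
  27. access 56: HIT. Next use of 56: step 31. Cache: [45 2 56 9 52]
  28. access 9: HIT. Next use of 9: step 29. Cache: [45 2 56 9 52]
  29. access 9: HIT. Next use of 9: step 30. Cache: [45 2 56 9 52]
  30. access 9: HIT. Next use of 9: never. Cache: [45 2 56 9 52]
  31. access 56: HIT. Next use of 56: step 32. Cache: [45 2 56 9 52]
  32. access 56: HIT. Next use of 56: never. Cache: [45 2 56 9 52]
  33. access 98: MISS, evict 45 (next use: never). Cache: [2 56 9 52 98]
Total: 27 hits, 6 misses, 1 evictions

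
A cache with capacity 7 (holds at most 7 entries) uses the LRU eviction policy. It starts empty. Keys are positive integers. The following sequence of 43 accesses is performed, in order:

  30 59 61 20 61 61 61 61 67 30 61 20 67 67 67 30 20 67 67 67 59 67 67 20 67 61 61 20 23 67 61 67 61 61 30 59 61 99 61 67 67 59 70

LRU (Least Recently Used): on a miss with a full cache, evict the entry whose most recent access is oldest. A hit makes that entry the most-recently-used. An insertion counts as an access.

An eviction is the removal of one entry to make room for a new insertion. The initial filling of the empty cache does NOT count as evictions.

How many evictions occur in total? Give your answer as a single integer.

Answer: 1

Derivation:
LRU simulation (capacity=7):
  1. access 30: MISS. Cache (LRU->MRU): [30]
  2. access 59: MISS. Cache (LRU->MRU): [30 59]
  3. access 61: MISS. Cache (LRU->MRU): [30 59 61]
  4. access 20: MISS. Cache (LRU->MRU): [30 59 61 20]
  5. access 61: HIT. Cache (LRU->MRU): [30 59 20 61]
  6. access 61: HIT. Cache (LRU->MRU): [30 59 20 61]
  7. access 61: HIT. Cache (LRU->MRU): [30 59 20 61]
  8. access 61: HIT. Cache (LRU->MRU): [30 59 20 61]
  9. access 67: MISS. Cache (LRU->MRU): [30 59 20 61 67]
  10. access 30: HIT. Cache (LRU->MRU): [59 20 61 67 30]
  11. access 61: HIT. Cache (LRU->MRU): [59 20 67 30 61]
  12. access 20: HIT. Cache (LRU->MRU): [59 67 30 61 20]
  13. access 67: HIT. Cache (LRU->MRU): [59 30 61 20 67]
  14. access 67: HIT. Cache (LRU->MRU): [59 30 61 20 67]
  15. access 67: HIT. Cache (LRU->MRU): [59 30 61 20 67]
  16. access 30: HIT. Cache (LRU->MRU): [59 61 20 67 30]
  17. access 20: HIT. Cache (LRU->MRU): [59 61 67 30 20]
  18. access 67: HIT. Cache (LRU->MRU): [59 61 30 20 67]
  19. access 67: HIT. Cache (LRU->MRU): [59 61 30 20 67]
  20. access 67: HIT. Cache (LRU->MRU): [59 61 30 20 67]
  21. access 59: HIT. Cache (LRU->MRU): [61 30 20 67 59]
  22. access 67: HIT. Cache (LRU->MRU): [61 30 20 59 67]
  23. access 67: HIT. Cache (LRU->MRU): [61 30 20 59 67]
  24. access 20: HIT. Cache (LRU->MRU): [61 30 59 67 20]
  25. access 67: HIT. Cache (LRU->MRU): [61 30 59 20 67]
  26. access 61: HIT. Cache (LRU->MRU): [30 59 20 67 61]
  27. access 61: HIT. Cache (LRU->MRU): [30 59 20 67 61]
  28. access 20: HIT. Cache (LRU->MRU): [30 59 67 61 20]
  29. access 23: MISS. Cache (LRU->MRU): [30 59 67 61 20 23]
  30. access 67: HIT. Cache (LRU->MRU): [30 59 61 20 23 67]
  31. access 61: HIT. Cache (LRU->MRU): [30 59 20 23 67 61]
  32. access 67: HIT. Cache (LRU->MRU): [30 59 20 23 61 67]
  33. access 61: HIT. Cache (LRU->MRU): [30 59 20 23 67 61]
  34. access 61: HIT. Cache (LRU->MRU): [30 59 20 23 67 61]
  35. access 30: HIT. Cache (LRU->MRU): [59 20 23 67 61 30]
  36. access 59: HIT. Cache (LRU->MRU): [20 23 67 61 30 59]
  37. access 61: HIT. Cache (LRU->MRU): [20 23 67 30 59 61]
  38. access 99: MISS. Cache (LRU->MRU): [20 23 67 30 59 61 99]
  39. access 61: HIT. Cache (LRU->MRU): [20 23 67 30 59 99 61]
  40. access 67: HIT. Cache (LRU->MRU): [20 23 30 59 99 61 67]
  41. access 67: HIT. Cache (LRU->MRU): [20 23 30 59 99 61 67]
  42. access 59: HIT. Cache (LRU->MRU): [20 23 30 99 61 67 59]
  43. access 70: MISS, evict 20. Cache (LRU->MRU): [23 30 99 61 67 59 70]
Total: 35 hits, 8 misses, 1 evictions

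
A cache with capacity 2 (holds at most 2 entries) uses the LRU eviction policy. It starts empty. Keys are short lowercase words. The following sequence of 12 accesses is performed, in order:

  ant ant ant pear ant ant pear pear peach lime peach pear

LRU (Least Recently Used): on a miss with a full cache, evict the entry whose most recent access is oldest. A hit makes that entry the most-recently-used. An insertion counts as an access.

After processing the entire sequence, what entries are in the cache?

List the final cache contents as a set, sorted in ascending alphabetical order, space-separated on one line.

LRU simulation (capacity=2):
  1. access ant: MISS. Cache (LRU->MRU): [ant]
  2. access ant: HIT. Cache (LRU->MRU): [ant]
  3. access ant: HIT. Cache (LRU->MRU): [ant]
  4. access pear: MISS. Cache (LRU->MRU): [ant pear]
  5. access ant: HIT. Cache (LRU->MRU): [pear ant]
  6. access ant: HIT. Cache (LRU->MRU): [pear ant]
  7. access pear: HIT. Cache (LRU->MRU): [ant pear]
  8. access pear: HIT. Cache (LRU->MRU): [ant pear]
  9. access peach: MISS, evict ant. Cache (LRU->MRU): [pear peach]
  10. access lime: MISS, evict pear. Cache (LRU->MRU): [peach lime]
  11. access peach: HIT. Cache (LRU->MRU): [lime peach]
  12. access pear: MISS, evict lime. Cache (LRU->MRU): [peach pear]
Total: 7 hits, 5 misses, 3 evictions

Answer: peach pear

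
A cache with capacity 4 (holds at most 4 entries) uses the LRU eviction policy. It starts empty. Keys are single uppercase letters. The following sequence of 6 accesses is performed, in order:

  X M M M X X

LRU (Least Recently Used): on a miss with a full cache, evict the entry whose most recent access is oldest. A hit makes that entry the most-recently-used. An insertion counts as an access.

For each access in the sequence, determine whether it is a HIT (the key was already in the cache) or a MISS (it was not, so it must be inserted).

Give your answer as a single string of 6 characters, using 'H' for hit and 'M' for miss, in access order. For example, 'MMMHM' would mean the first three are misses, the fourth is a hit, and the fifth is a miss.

LRU simulation (capacity=4):
  1. access X: MISS. Cache (LRU->MRU): [X]
  2. access M: MISS. Cache (LRU->MRU): [X M]
  3. access M: HIT. Cache (LRU->MRU): [X M]
  4. access M: HIT. Cache (LRU->MRU): [X M]
  5. access X: HIT. Cache (LRU->MRU): [M X]
  6. access X: HIT. Cache (LRU->MRU): [M X]
Total: 4 hits, 2 misses, 0 evictions

Answer: MMHHHH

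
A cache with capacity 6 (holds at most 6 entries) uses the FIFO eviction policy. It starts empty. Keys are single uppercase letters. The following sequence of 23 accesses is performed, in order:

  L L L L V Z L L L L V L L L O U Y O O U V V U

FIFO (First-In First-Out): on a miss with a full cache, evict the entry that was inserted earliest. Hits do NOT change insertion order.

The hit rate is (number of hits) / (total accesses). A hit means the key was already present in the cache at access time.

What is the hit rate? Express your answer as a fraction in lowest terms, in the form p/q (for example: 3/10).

FIFO simulation (capacity=6):
  1. access L: MISS. Cache (old->new): [L]
  2. access L: HIT. Cache (old->new): [L]
  3. access L: HIT. Cache (old->new): [L]
  4. access L: HIT. Cache (old->new): [L]
  5. access V: MISS. Cache (old->new): [L V]
  6. access Z: MISS. Cache (old->new): [L V Z]
  7. access L: HIT. Cache (old->new): [L V Z]
  8. access L: HIT. Cache (old->new): [L V Z]
  9. access L: HIT. Cache (old->new): [L V Z]
  10. access L: HIT. Cache (old->new): [L V Z]
  11. access V: HIT. Cache (old->new): [L V Z]
  12. access L: HIT. Cache (old->new): [L V Z]
  13. access L: HIT. Cache (old->new): [L V Z]
  14. access L: HIT. Cache (old->new): [L V Z]
  15. access O: MISS. Cache (old->new): [L V Z O]
  16. access U: MISS. Cache (old->new): [L V Z O U]
  17. access Y: MISS. Cache (old->new): [L V Z O U Y]
  18. access O: HIT. Cache (old->new): [L V Z O U Y]
  19. access O: HIT. Cache (old->new): [L V Z O U Y]
  20. access U: HIT. Cache (old->new): [L V Z O U Y]
  21. access V: HIT. Cache (old->new): [L V Z O U Y]
  22. access V: HIT. Cache (old->new): [L V Z O U Y]
  23. access U: HIT. Cache (old->new): [L V Z O U Y]
Total: 17 hits, 6 misses, 0 evictions

Hit rate = 17/23

Answer: 17/23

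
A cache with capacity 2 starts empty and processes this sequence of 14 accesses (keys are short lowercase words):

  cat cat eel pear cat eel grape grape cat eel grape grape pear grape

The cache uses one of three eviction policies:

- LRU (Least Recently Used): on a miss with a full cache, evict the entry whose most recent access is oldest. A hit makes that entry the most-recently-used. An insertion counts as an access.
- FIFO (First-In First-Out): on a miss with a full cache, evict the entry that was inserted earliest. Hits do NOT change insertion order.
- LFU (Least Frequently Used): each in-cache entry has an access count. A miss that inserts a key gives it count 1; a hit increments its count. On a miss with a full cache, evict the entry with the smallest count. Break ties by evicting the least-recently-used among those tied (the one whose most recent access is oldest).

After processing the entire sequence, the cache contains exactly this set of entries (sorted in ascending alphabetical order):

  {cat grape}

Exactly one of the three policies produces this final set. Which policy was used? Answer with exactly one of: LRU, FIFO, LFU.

Simulating under each policy and comparing final sets:
  LRU: final set = {grape pear} -> differs
  FIFO: final set = {grape pear} -> differs
  LFU: final set = {cat grape} -> MATCHES target
Only LFU produces the target set.

Answer: LFU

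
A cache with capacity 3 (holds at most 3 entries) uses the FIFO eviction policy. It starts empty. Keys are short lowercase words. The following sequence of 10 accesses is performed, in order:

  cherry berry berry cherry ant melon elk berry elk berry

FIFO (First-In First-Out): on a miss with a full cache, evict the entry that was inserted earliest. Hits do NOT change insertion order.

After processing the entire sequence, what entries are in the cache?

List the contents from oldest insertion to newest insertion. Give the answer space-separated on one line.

FIFO simulation (capacity=3):
  1. access cherry: MISS. Cache (old->new): [cherry]
  2. access berry: MISS. Cache (old->new): [cherry berry]
  3. access berry: HIT. Cache (old->new): [cherry berry]
  4. access cherry: HIT. Cache (old->new): [cherry berry]
  5. access ant: MISS. Cache (old->new): [cherry berry ant]
  6. access melon: MISS, evict cherry. Cache (old->new): [berry ant melon]
  7. access elk: MISS, evict berry. Cache (old->new): [ant melon elk]
  8. access berry: MISS, evict ant. Cache (old->new): [melon elk berry]
  9. access elk: HIT. Cache (old->new): [melon elk berry]
  10. access berry: HIT. Cache (old->new): [melon elk berry]
Total: 4 hits, 6 misses, 3 evictions

Answer: melon elk berry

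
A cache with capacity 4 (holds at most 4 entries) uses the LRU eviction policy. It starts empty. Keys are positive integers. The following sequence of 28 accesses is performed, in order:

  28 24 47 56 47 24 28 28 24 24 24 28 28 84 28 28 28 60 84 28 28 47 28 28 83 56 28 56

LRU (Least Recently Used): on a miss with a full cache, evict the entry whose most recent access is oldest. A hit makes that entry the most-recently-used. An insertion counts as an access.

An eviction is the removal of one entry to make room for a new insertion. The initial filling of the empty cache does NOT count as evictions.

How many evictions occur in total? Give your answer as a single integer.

LRU simulation (capacity=4):
  1. access 28: MISS. Cache (LRU->MRU): [28]
  2. access 24: MISS. Cache (LRU->MRU): [28 24]
  3. access 47: MISS. Cache (LRU->MRU): [28 24 47]
  4. access 56: MISS. Cache (LRU->MRU): [28 24 47 56]
  5. access 47: HIT. Cache (LRU->MRU): [28 24 56 47]
  6. access 24: HIT. Cache (LRU->MRU): [28 56 47 24]
  7. access 28: HIT. Cache (LRU->MRU): [56 47 24 28]
  8. access 28: HIT. Cache (LRU->MRU): [56 47 24 28]
  9. access 24: HIT. Cache (LRU->MRU): [56 47 28 24]
  10. access 24: HIT. Cache (LRU->MRU): [56 47 28 24]
  11. access 24: HIT. Cache (LRU->MRU): [56 47 28 24]
  12. access 28: HIT. Cache (LRU->MRU): [56 47 24 28]
  13. access 28: HIT. Cache (LRU->MRU): [56 47 24 28]
  14. access 84: MISS, evict 56. Cache (LRU->MRU): [47 24 28 84]
  15. access 28: HIT. Cache (LRU->MRU): [47 24 84 28]
  16. access 28: HIT. Cache (LRU->MRU): [47 24 84 28]
  17. access 28: HIT. Cache (LRU->MRU): [47 24 84 28]
  18. access 60: MISS, evict 47. Cache (LRU->MRU): [24 84 28 60]
  19. access 84: HIT. Cache (LRU->MRU): [24 28 60 84]
  20. access 28: HIT. Cache (LRU->MRU): [24 60 84 28]
  21. access 28: HIT. Cache (LRU->MRU): [24 60 84 28]
  22. access 47: MISS, evict 24. Cache (LRU->MRU): [60 84 28 47]
  23. access 28: HIT. Cache (LRU->MRU): [60 84 47 28]
  24. access 28: HIT. Cache (LRU->MRU): [60 84 47 28]
  25. access 83: MISS, evict 60. Cache (LRU->MRU): [84 47 28 83]
  26. access 56: MISS, evict 84. Cache (LRU->MRU): [47 28 83 56]
  27. access 28: HIT. Cache (LRU->MRU): [47 83 56 28]
  28. access 56: HIT. Cache (LRU->MRU): [47 83 28 56]
Total: 19 hits, 9 misses, 5 evictions

Answer: 5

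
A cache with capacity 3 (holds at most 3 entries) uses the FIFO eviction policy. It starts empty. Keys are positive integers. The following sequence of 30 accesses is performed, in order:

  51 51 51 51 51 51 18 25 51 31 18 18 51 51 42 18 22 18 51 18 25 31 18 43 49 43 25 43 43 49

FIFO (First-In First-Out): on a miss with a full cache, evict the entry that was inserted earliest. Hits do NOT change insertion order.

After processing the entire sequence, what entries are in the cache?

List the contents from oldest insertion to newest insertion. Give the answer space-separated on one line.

FIFO simulation (capacity=3):
  1. access 51: MISS. Cache (old->new): [51]
  2. access 51: HIT. Cache (old->new): [51]
  3. access 51: HIT. Cache (old->new): [51]
  4. access 51: HIT. Cache (old->new): [51]
  5. access 51: HIT. Cache (old->new): [51]
  6. access 51: HIT. Cache (old->new): [51]
  7. access 18: MISS. Cache (old->new): [51 18]
  8. access 25: MISS. Cache (old->new): [51 18 25]
  9. access 51: HIT. Cache (old->new): [51 18 25]
  10. access 31: MISS, evict 51. Cache (old->new): [18 25 31]
  11. access 18: HIT. Cache (old->new): [18 25 31]
  12. access 18: HIT. Cache (old->new): [18 25 31]
  13. access 51: MISS, evict 18. Cache (old->new): [25 31 51]
  14. access 51: HIT. Cache (old->new): [25 31 51]
  15. access 42: MISS, evict 25. Cache (old->new): [31 51 42]
  16. access 18: MISS, evict 31. Cache (old->new): [51 42 18]
  17. access 22: MISS, evict 51. Cache (old->new): [42 18 22]
  18. access 18: HIT. Cache (old->new): [42 18 22]
  19. access 51: MISS, evict 42. Cache (old->new): [18 22 51]
  20. access 18: HIT. Cache (old->new): [18 22 51]
  21. access 25: MISS, evict 18. Cache (old->new): [22 51 25]
  22. access 31: MISS, evict 22. Cache (old->new): [51 25 31]
  23. access 18: MISS, evict 51. Cache (old->new): [25 31 18]
  24. access 43: MISS, evict 25. Cache (old->new): [31 18 43]
  25. access 49: MISS, evict 31. Cache (old->new): [18 43 49]
  26. access 43: HIT. Cache (old->new): [18 43 49]
  27. access 25: MISS, evict 18. Cache (old->new): [43 49 25]
  28. access 43: HIT. Cache (old->new): [43 49 25]
  29. access 43: HIT. Cache (old->new): [43 49 25]
  30. access 49: HIT. Cache (old->new): [43 49 25]
Total: 15 hits, 15 misses, 12 evictions

Answer: 43 49 25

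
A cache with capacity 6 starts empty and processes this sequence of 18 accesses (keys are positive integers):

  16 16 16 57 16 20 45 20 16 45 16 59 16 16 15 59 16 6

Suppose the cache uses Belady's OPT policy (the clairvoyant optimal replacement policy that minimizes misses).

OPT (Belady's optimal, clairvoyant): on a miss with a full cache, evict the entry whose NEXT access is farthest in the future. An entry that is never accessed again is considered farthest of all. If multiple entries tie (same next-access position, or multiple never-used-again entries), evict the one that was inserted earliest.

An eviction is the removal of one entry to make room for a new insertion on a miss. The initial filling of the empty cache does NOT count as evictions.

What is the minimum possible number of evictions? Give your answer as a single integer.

OPT (Belady) simulation (capacity=6):
  1. access 16: MISS. Cache: [16]
  2. access 16: HIT. Next use of 16: step 3. Cache: [16]
  3. access 16: HIT. Next use of 16: step 5. Cache: [16]
  4. access 57: MISS. Cache: [16 57]
  5. access 16: HIT. Next use of 16: step 9. Cache: [16 57]
  6. access 20: MISS. Cache: [16 57 20]
  7. access 45: MISS. Cache: [16 57 20 45]
  8. access 20: HIT. Next use of 20: never. Cache: [16 57 20 45]
  9. access 16: HIT. Next use of 16: step 11. Cache: [16 57 20 45]
  10. access 45: HIT. Next use of 45: never. Cache: [16 57 20 45]
  11. access 16: HIT. Next use of 16: step 13. Cache: [16 57 20 45]
  12. access 59: MISS. Cache: [16 57 20 45 59]
  13. access 16: HIT. Next use of 16: step 14. Cache: [16 57 20 45 59]
  14. access 16: HIT. Next use of 16: step 17. Cache: [16 57 20 45 59]
  15. access 15: MISS. Cache: [16 57 20 45 59 15]
  16. access 59: HIT. Next use of 59: never. Cache: [16 57 20 45 59 15]
  17. access 16: HIT. Next use of 16: never. Cache: [16 57 20 45 59 15]
  18. access 6: MISS, evict 16 (next use: never). Cache: [57 20 45 59 15 6]
Total: 11 hits, 7 misses, 1 evictions

Answer: 1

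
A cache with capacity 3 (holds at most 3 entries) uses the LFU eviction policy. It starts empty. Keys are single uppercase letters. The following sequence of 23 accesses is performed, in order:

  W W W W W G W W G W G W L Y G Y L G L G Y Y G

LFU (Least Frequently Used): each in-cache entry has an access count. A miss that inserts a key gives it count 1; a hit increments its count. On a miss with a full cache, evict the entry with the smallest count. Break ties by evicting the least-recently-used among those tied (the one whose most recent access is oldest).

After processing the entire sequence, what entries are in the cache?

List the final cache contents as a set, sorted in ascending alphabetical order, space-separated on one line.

LFU simulation (capacity=3):
  1. access W: MISS. Cache: [W(c=1)]
  2. access W: HIT, count now 2. Cache: [W(c=2)]
  3. access W: HIT, count now 3. Cache: [W(c=3)]
  4. access W: HIT, count now 4. Cache: [W(c=4)]
  5. access W: HIT, count now 5. Cache: [W(c=5)]
  6. access G: MISS. Cache: [G(c=1) W(c=5)]
  7. access W: HIT, count now 6. Cache: [G(c=1) W(c=6)]
  8. access W: HIT, count now 7. Cache: [G(c=1) W(c=7)]
  9. access G: HIT, count now 2. Cache: [G(c=2) W(c=7)]
  10. access W: HIT, count now 8. Cache: [G(c=2) W(c=8)]
  11. access G: HIT, count now 3. Cache: [G(c=3) W(c=8)]
  12. access W: HIT, count now 9. Cache: [G(c=3) W(c=9)]
  13. access L: MISS. Cache: [L(c=1) G(c=3) W(c=9)]
  14. access Y: MISS, evict L(c=1). Cache: [Y(c=1) G(c=3) W(c=9)]
  15. access G: HIT, count now 4. Cache: [Y(c=1) G(c=4) W(c=9)]
  16. access Y: HIT, count now 2. Cache: [Y(c=2) G(c=4) W(c=9)]
  17. access L: MISS, evict Y(c=2). Cache: [L(c=1) G(c=4) W(c=9)]
  18. access G: HIT, count now 5. Cache: [L(c=1) G(c=5) W(c=9)]
  19. access L: HIT, count now 2. Cache: [L(c=2) G(c=5) W(c=9)]
  20. access G: HIT, count now 6. Cache: [L(c=2) G(c=6) W(c=9)]
  21. access Y: MISS, evict L(c=2). Cache: [Y(c=1) G(c=6) W(c=9)]
  22. access Y: HIT, count now 2. Cache: [Y(c=2) G(c=6) W(c=9)]
  23. access G: HIT, count now 7. Cache: [Y(c=2) G(c=7) W(c=9)]
Total: 17 hits, 6 misses, 3 evictions

Answer: G W Y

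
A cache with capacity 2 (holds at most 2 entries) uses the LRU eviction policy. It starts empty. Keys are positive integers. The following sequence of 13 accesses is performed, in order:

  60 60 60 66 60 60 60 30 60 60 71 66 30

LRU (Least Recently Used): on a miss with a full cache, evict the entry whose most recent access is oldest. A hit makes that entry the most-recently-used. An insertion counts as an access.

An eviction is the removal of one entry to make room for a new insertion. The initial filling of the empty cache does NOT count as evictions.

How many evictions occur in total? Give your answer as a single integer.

LRU simulation (capacity=2):
  1. access 60: MISS. Cache (LRU->MRU): [60]
  2. access 60: HIT. Cache (LRU->MRU): [60]
  3. access 60: HIT. Cache (LRU->MRU): [60]
  4. access 66: MISS. Cache (LRU->MRU): [60 66]
  5. access 60: HIT. Cache (LRU->MRU): [66 60]
  6. access 60: HIT. Cache (LRU->MRU): [66 60]
  7. access 60: HIT. Cache (LRU->MRU): [66 60]
  8. access 30: MISS, evict 66. Cache (LRU->MRU): [60 30]
  9. access 60: HIT. Cache (LRU->MRU): [30 60]
  10. access 60: HIT. Cache (LRU->MRU): [30 60]
  11. access 71: MISS, evict 30. Cache (LRU->MRU): [60 71]
  12. access 66: MISS, evict 60. Cache (LRU->MRU): [71 66]
  13. access 30: MISS, evict 71. Cache (LRU->MRU): [66 30]
Total: 7 hits, 6 misses, 4 evictions

Answer: 4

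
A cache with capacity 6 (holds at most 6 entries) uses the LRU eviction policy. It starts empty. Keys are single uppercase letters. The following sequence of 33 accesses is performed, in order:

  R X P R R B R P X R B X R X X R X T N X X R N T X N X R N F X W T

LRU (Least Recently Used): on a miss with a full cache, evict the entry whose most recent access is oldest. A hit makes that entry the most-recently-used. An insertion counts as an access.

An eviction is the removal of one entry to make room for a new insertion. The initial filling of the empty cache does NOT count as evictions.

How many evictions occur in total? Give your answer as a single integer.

LRU simulation (capacity=6):
  1. access R: MISS. Cache (LRU->MRU): [R]
  2. access X: MISS. Cache (LRU->MRU): [R X]
  3. access P: MISS. Cache (LRU->MRU): [R X P]
  4. access R: HIT. Cache (LRU->MRU): [X P R]
  5. access R: HIT. Cache (LRU->MRU): [X P R]
  6. access B: MISS. Cache (LRU->MRU): [X P R B]
  7. access R: HIT. Cache (LRU->MRU): [X P B R]
  8. access P: HIT. Cache (LRU->MRU): [X B R P]
  9. access X: HIT. Cache (LRU->MRU): [B R P X]
  10. access R: HIT. Cache (LRU->MRU): [B P X R]
  11. access B: HIT. Cache (LRU->MRU): [P X R B]
  12. access X: HIT. Cache (LRU->MRU): [P R B X]
  13. access R: HIT. Cache (LRU->MRU): [P B X R]
  14. access X: HIT. Cache (LRU->MRU): [P B R X]
  15. access X: HIT. Cache (LRU->MRU): [P B R X]
  16. access R: HIT. Cache (LRU->MRU): [P B X R]
  17. access X: HIT. Cache (LRU->MRU): [P B R X]
  18. access T: MISS. Cache (LRU->MRU): [P B R X T]
  19. access N: MISS. Cache (LRU->MRU): [P B R X T N]
  20. access X: HIT. Cache (LRU->MRU): [P B R T N X]
  21. access X: HIT. Cache (LRU->MRU): [P B R T N X]
  22. access R: HIT. Cache (LRU->MRU): [P B T N X R]
  23. access N: HIT. Cache (LRU->MRU): [P B T X R N]
  24. access T: HIT. Cache (LRU->MRU): [P B X R N T]
  25. access X: HIT. Cache (LRU->MRU): [P B R N T X]
  26. access N: HIT. Cache (LRU->MRU): [P B R T X N]
  27. access X: HIT. Cache (LRU->MRU): [P B R T N X]
  28. access R: HIT. Cache (LRU->MRU): [P B T N X R]
  29. access N: HIT. Cache (LRU->MRU): [P B T X R N]
  30. access F: MISS, evict P. Cache (LRU->MRU): [B T X R N F]
  31. access X: HIT. Cache (LRU->MRU): [B T R N F X]
  32. access W: MISS, evict B. Cache (LRU->MRU): [T R N F X W]
  33. access T: HIT. Cache (LRU->MRU): [R N F X W T]
Total: 25 hits, 8 misses, 2 evictions

Answer: 2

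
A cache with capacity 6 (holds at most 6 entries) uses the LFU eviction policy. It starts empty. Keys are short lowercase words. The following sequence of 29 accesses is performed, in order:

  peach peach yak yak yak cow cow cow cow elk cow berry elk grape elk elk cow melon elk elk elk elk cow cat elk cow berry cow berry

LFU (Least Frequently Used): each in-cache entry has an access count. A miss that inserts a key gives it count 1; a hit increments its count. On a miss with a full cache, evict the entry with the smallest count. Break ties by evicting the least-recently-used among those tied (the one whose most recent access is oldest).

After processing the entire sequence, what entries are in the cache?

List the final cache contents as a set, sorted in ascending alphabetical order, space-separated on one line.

Answer: berry cat cow elk peach yak

Derivation:
LFU simulation (capacity=6):
  1. access peach: MISS. Cache: [peach(c=1)]
  2. access peach: HIT, count now 2. Cache: [peach(c=2)]
  3. access yak: MISS. Cache: [yak(c=1) peach(c=2)]
  4. access yak: HIT, count now 2. Cache: [peach(c=2) yak(c=2)]
  5. access yak: HIT, count now 3. Cache: [peach(c=2) yak(c=3)]
  6. access cow: MISS. Cache: [cow(c=1) peach(c=2) yak(c=3)]
  7. access cow: HIT, count now 2. Cache: [peach(c=2) cow(c=2) yak(c=3)]
  8. access cow: HIT, count now 3. Cache: [peach(c=2) yak(c=3) cow(c=3)]
  9. access cow: HIT, count now 4. Cache: [peach(c=2) yak(c=3) cow(c=4)]
  10. access elk: MISS. Cache: [elk(c=1) peach(c=2) yak(c=3) cow(c=4)]
  11. access cow: HIT, count now 5. Cache: [elk(c=1) peach(c=2) yak(c=3) cow(c=5)]
  12. access berry: MISS. Cache: [elk(c=1) berry(c=1) peach(c=2) yak(c=3) cow(c=5)]
  13. access elk: HIT, count now 2. Cache: [berry(c=1) peach(c=2) elk(c=2) yak(c=3) cow(c=5)]
  14. access grape: MISS. Cache: [berry(c=1) grape(c=1) peach(c=2) elk(c=2) yak(c=3) cow(c=5)]
  15. access elk: HIT, count now 3. Cache: [berry(c=1) grape(c=1) peach(c=2) yak(c=3) elk(c=3) cow(c=5)]
  16. access elk: HIT, count now 4. Cache: [berry(c=1) grape(c=1) peach(c=2) yak(c=3) elk(c=4) cow(c=5)]
  17. access cow: HIT, count now 6. Cache: [berry(c=1) grape(c=1) peach(c=2) yak(c=3) elk(c=4) cow(c=6)]
  18. access melon: MISS, evict berry(c=1). Cache: [grape(c=1) melon(c=1) peach(c=2) yak(c=3) elk(c=4) cow(c=6)]
  19. access elk: HIT, count now 5. Cache: [grape(c=1) melon(c=1) peach(c=2) yak(c=3) elk(c=5) cow(c=6)]
  20. access elk: HIT, count now 6. Cache: [grape(c=1) melon(c=1) peach(c=2) yak(c=3) cow(c=6) elk(c=6)]
  21. access elk: HIT, count now 7. Cache: [grape(c=1) melon(c=1) peach(c=2) yak(c=3) cow(c=6) elk(c=7)]
  22. access elk: HIT, count now 8. Cache: [grape(c=1) melon(c=1) peach(c=2) yak(c=3) cow(c=6) elk(c=8)]
  23. access cow: HIT, count now 7. Cache: [grape(c=1) melon(c=1) peach(c=2) yak(c=3) cow(c=7) elk(c=8)]
  24. access cat: MISS, evict grape(c=1). Cache: [melon(c=1) cat(c=1) peach(c=2) yak(c=3) cow(c=7) elk(c=8)]
  25. access elk: HIT, count now 9. Cache: [melon(c=1) cat(c=1) peach(c=2) yak(c=3) cow(c=7) elk(c=9)]
  26. access cow: HIT, count now 8. Cache: [melon(c=1) cat(c=1) peach(c=2) yak(c=3) cow(c=8) elk(c=9)]
  27. access berry: MISS, evict melon(c=1). Cache: [cat(c=1) berry(c=1) peach(c=2) yak(c=3) cow(c=8) elk(c=9)]
  28. access cow: HIT, count now 9. Cache: [cat(c=1) berry(c=1) peach(c=2) yak(c=3) elk(c=9) cow(c=9)]
  29. access berry: HIT, count now 2. Cache: [cat(c=1) peach(c=2) berry(c=2) yak(c=3) elk(c=9) cow(c=9)]
Total: 20 hits, 9 misses, 3 evictions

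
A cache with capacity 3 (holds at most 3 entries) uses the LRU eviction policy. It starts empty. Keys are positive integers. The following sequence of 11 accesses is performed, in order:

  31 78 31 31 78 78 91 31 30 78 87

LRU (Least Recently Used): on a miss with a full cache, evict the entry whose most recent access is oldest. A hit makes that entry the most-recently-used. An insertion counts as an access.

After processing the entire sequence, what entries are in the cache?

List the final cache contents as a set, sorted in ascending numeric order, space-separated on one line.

Answer: 30 78 87

Derivation:
LRU simulation (capacity=3):
  1. access 31: MISS. Cache (LRU->MRU): [31]
  2. access 78: MISS. Cache (LRU->MRU): [31 78]
  3. access 31: HIT. Cache (LRU->MRU): [78 31]
  4. access 31: HIT. Cache (LRU->MRU): [78 31]
  5. access 78: HIT. Cache (LRU->MRU): [31 78]
  6. access 78: HIT. Cache (LRU->MRU): [31 78]
  7. access 91: MISS. Cache (LRU->MRU): [31 78 91]
  8. access 31: HIT. Cache (LRU->MRU): [78 91 31]
  9. access 30: MISS, evict 78. Cache (LRU->MRU): [91 31 30]
  10. access 78: MISS, evict 91. Cache (LRU->MRU): [31 30 78]
  11. access 87: MISS, evict 31. Cache (LRU->MRU): [30 78 87]
Total: 5 hits, 6 misses, 3 evictions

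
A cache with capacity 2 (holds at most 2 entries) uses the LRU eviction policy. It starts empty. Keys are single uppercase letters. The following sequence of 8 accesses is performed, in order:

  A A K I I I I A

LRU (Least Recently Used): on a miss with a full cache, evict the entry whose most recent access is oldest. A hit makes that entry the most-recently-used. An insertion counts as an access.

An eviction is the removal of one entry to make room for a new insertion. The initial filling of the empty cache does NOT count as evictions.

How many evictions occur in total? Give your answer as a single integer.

Answer: 2

Derivation:
LRU simulation (capacity=2):
  1. access A: MISS. Cache (LRU->MRU): [A]
  2. access A: HIT. Cache (LRU->MRU): [A]
  3. access K: MISS. Cache (LRU->MRU): [A K]
  4. access I: MISS, evict A. Cache (LRU->MRU): [K I]
  5. access I: HIT. Cache (LRU->MRU): [K I]
  6. access I: HIT. Cache (LRU->MRU): [K I]
  7. access I: HIT. Cache (LRU->MRU): [K I]
  8. access A: MISS, evict K. Cache (LRU->MRU): [I A]
Total: 4 hits, 4 misses, 2 evictions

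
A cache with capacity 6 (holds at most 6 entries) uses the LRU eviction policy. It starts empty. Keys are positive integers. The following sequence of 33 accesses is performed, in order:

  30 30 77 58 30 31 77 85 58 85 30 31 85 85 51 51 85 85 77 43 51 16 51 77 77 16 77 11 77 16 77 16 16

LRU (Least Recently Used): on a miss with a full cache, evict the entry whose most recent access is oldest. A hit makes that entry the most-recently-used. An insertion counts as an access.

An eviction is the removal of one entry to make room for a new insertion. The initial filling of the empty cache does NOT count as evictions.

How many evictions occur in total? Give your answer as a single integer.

LRU simulation (capacity=6):
  1. access 30: MISS. Cache (LRU->MRU): [30]
  2. access 30: HIT. Cache (LRU->MRU): [30]
  3. access 77: MISS. Cache (LRU->MRU): [30 77]
  4. access 58: MISS. Cache (LRU->MRU): [30 77 58]
  5. access 30: HIT. Cache (LRU->MRU): [77 58 30]
  6. access 31: MISS. Cache (LRU->MRU): [77 58 30 31]
  7. access 77: HIT. Cache (LRU->MRU): [58 30 31 77]
  8. access 85: MISS. Cache (LRU->MRU): [58 30 31 77 85]
  9. access 58: HIT. Cache (LRU->MRU): [30 31 77 85 58]
  10. access 85: HIT. Cache (LRU->MRU): [30 31 77 58 85]
  11. access 30: HIT. Cache (LRU->MRU): [31 77 58 85 30]
  12. access 31: HIT. Cache (LRU->MRU): [77 58 85 30 31]
  13. access 85: HIT. Cache (LRU->MRU): [77 58 30 31 85]
  14. access 85: HIT. Cache (LRU->MRU): [77 58 30 31 85]
  15. access 51: MISS. Cache (LRU->MRU): [77 58 30 31 85 51]
  16. access 51: HIT. Cache (LRU->MRU): [77 58 30 31 85 51]
  17. access 85: HIT. Cache (LRU->MRU): [77 58 30 31 51 85]
  18. access 85: HIT. Cache (LRU->MRU): [77 58 30 31 51 85]
  19. access 77: HIT. Cache (LRU->MRU): [58 30 31 51 85 77]
  20. access 43: MISS, evict 58. Cache (LRU->MRU): [30 31 51 85 77 43]
  21. access 51: HIT. Cache (LRU->MRU): [30 31 85 77 43 51]
  22. access 16: MISS, evict 30. Cache (LRU->MRU): [31 85 77 43 51 16]
  23. access 51: HIT. Cache (LRU->MRU): [31 85 77 43 16 51]
  24. access 77: HIT. Cache (LRU->MRU): [31 85 43 16 51 77]
  25. access 77: HIT. Cache (LRU->MRU): [31 85 43 16 51 77]
  26. access 16: HIT. Cache (LRU->MRU): [31 85 43 51 77 16]
  27. access 77: HIT. Cache (LRU->MRU): [31 85 43 51 16 77]
  28. access 11: MISS, evict 31. Cache (LRU->MRU): [85 43 51 16 77 11]
  29. access 77: HIT. Cache (LRU->MRU): [85 43 51 16 11 77]
  30. access 16: HIT. Cache (LRU->MRU): [85 43 51 11 77 16]
  31. access 77: HIT. Cache (LRU->MRU): [85 43 51 11 16 77]
  32. access 16: HIT. Cache (LRU->MRU): [85 43 51 11 77 16]
  33. access 16: HIT. Cache (LRU->MRU): [85 43 51 11 77 16]
Total: 24 hits, 9 misses, 3 evictions

Answer: 3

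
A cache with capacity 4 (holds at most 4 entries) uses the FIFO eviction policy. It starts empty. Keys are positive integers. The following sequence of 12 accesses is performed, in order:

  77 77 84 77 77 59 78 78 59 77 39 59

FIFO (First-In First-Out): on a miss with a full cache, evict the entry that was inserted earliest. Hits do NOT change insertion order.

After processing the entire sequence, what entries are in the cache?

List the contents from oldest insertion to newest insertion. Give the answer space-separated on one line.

FIFO simulation (capacity=4):
  1. access 77: MISS. Cache (old->new): [77]
  2. access 77: HIT. Cache (old->new): [77]
  3. access 84: MISS. Cache (old->new): [77 84]
  4. access 77: HIT. Cache (old->new): [77 84]
  5. access 77: HIT. Cache (old->new): [77 84]
  6. access 59: MISS. Cache (old->new): [77 84 59]
  7. access 78: MISS. Cache (old->new): [77 84 59 78]
  8. access 78: HIT. Cache (old->new): [77 84 59 78]
  9. access 59: HIT. Cache (old->new): [77 84 59 78]
  10. access 77: HIT. Cache (old->new): [77 84 59 78]
  11. access 39: MISS, evict 77. Cache (old->new): [84 59 78 39]
  12. access 59: HIT. Cache (old->new): [84 59 78 39]
Total: 7 hits, 5 misses, 1 evictions

Answer: 84 59 78 39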